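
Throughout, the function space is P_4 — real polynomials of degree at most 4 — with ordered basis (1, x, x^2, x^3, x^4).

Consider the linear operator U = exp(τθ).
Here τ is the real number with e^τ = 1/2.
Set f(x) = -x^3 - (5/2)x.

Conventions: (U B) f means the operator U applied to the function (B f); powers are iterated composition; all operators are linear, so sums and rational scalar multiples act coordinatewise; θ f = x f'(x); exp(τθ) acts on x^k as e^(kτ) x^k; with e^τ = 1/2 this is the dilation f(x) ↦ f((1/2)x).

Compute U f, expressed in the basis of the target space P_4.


exp(τθ) x^k = e^(kτ) x^k; with e^τ = 1/2 this sends x^k to (1/2)^k x^k
x ↦ 1/2 x
x^3 ↦ 1/8 x^3
applying this coordinatewise to f: exp(τθ) f = -(1/8)x^3 - (5/4)x

the image equals g(x) = -(1/8)x^3 - (5/4)x


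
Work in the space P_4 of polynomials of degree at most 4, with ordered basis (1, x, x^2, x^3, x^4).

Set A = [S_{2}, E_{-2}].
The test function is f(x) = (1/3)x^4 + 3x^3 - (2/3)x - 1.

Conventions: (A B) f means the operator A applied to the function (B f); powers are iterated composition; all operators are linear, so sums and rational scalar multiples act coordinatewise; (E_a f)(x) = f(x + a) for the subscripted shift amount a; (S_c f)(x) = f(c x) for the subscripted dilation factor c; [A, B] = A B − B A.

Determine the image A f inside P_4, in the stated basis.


the image equals g(x) = (64/3)x^3 - 24x^2 - (200/3)x + 260/3

E_{-2} f = (1/3)x^4 + (1/3)x^3 - 10x^2 + (74/3)x - 55/3
S_{2} E_{-2} f = (16/3)x^4 + (8/3)x^3 - 40x^2 + (148/3)x - 55/3
S_{2} f = (16/3)x^4 + 24x^3 - (4/3)x - 1
E_{-2} S_{2} f = (16/3)x^4 - (56/3)x^3 - 16x^2 + 116x - 105
[S_{2}, E_{-2}] f = (64/3)x^3 - 24x^2 - (200/3)x + 260/3


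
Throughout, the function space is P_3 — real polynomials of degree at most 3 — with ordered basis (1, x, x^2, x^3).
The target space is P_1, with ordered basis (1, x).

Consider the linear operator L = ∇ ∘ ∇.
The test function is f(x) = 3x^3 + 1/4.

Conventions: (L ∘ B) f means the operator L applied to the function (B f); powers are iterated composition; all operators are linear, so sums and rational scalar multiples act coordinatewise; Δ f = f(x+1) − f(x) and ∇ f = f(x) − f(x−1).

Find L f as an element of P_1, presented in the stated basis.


∇ f = 9x^2 - 9x + 3
∇ ∇ f = 18x - 18

g(x) = 18x - 18


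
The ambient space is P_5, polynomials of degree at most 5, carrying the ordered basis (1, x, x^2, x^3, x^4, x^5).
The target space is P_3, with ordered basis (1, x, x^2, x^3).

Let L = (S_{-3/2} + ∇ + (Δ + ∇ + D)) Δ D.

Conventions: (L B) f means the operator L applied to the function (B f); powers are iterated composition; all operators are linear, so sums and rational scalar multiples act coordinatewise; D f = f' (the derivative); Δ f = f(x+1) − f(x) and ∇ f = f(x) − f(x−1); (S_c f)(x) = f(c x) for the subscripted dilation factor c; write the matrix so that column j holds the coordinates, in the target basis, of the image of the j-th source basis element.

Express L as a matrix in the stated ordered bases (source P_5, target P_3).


the matrix is [[0, 0, 2, 27, 40, 115]; [0, 0, 0, -9, 78, 150]; [0, 0, 0, 0, 27, 615/2]; [0, 0, 0, 0, 0, -135/2]] (rows listed top to bottom)

image of 1: 0
image of x: 0
image of x^2: 2
image of x^3: -9x + 27
image of x^4: 27x^2 + 78x + 40
image of x^5: -(135/2)x^3 + (615/2)x^2 + 150x + 115
each image's coordinates form column j of the matrix


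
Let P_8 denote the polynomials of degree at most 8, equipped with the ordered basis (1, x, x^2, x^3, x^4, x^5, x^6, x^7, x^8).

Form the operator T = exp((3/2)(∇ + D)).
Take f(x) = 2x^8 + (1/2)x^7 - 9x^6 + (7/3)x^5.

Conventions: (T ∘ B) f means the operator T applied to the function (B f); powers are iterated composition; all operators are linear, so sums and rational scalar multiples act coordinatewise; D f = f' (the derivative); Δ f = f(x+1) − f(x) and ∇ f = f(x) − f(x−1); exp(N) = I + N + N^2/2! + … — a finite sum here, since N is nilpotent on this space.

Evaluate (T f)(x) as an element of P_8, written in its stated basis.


order-1 term: 48x^7 - (147/2)x^6 - (39/4)x^5 + (215/4)x^4 - (653/4)x^3 + (677/4)x^2 - (319/4)x + 59/4
order-2 term: 504x^6 - (2835/2)x^5 + (8055/4)x^4 - (15735/8)x^3 + (2133/4)x^2 + (3921/8)x - 651/2
order-3 term: 3024x^5 - (21735/2)x^4 + (40365/2)x^3 - (182475/8)x^2 + (209601/16)x - 43641/16
order-4 term: 11340x^4 - (87885/2)x^3 + (162405/2)x^2 - (631125/8)x + 498501/16
order-5 term: 27216x^3 - (199017/2)x^2 + (602397/4)x - 706239/8
order-6 term: 40824x^2 - (239841/2)x + 427923/4
order-7 term: 34992x - 120285/2
order-8 term: 13122
the series for exp((3/2)(∇ + D)) f terminates at order 8
exp((3/2)(∇ + D)) f = 2x^8 + (97/2)x^7 + (843/2)x^6 + (19189/12)x^5 + 2540x^4 + (10607/8)x^3 + (3289/8)x^2 + (4649/16)x - 1613/8

g(x) = 2x^8 + (97/2)x^7 + (843/2)x^6 + (19189/12)x^5 + 2540x^4 + (10607/8)x^3 + (3289/8)x^2 + (4649/16)x - 1613/8


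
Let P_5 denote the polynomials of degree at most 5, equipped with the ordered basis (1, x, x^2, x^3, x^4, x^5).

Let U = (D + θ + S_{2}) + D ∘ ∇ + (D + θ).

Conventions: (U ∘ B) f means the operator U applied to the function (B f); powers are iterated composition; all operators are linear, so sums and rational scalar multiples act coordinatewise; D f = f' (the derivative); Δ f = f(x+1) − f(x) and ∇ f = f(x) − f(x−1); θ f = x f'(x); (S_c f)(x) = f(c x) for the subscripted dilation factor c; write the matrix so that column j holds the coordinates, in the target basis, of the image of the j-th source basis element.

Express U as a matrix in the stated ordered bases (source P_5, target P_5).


image of 1: 1
image of x: 4x + 2
image of x^2: 8x^2 + 4x + 2
image of x^3: 14x^3 + 6x^2 + 6x - 3
image of x^4: 24x^4 + 8x^3 + 12x^2 - 12x + 4
image of x^5: 42x^5 + 10x^4 + 20x^3 - 30x^2 + 20x - 5
each image's coordinates form column j of the matrix

the matrix is [[1, 2, 2, -3, 4, -5]; [0, 4, 4, 6, -12, 20]; [0, 0, 8, 6, 12, -30]; [0, 0, 0, 14, 8, 20]; [0, 0, 0, 0, 24, 10]; [0, 0, 0, 0, 0, 42]] (rows listed top to bottom)


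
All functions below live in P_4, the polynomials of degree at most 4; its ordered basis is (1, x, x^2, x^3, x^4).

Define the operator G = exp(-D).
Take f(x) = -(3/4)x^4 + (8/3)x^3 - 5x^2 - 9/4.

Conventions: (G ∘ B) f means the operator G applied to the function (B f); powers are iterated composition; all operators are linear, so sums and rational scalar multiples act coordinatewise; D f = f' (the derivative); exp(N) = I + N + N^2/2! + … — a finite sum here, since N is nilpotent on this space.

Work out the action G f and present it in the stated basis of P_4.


g(x) = -(3/4)x^4 + (17/3)x^3 - (35/2)x^2 + 21x - 32/3

order-1 term: 3x^3 - 8x^2 + 10x
order-2 term: -(9/2)x^2 + 8x - 5
order-3 term: 3x - 8/3
order-4 term: -3/4
the series for exp(-D) f terminates at order 4
exp(-D) f = -(3/4)x^4 + (17/3)x^3 - (35/2)x^2 + 21x - 32/3


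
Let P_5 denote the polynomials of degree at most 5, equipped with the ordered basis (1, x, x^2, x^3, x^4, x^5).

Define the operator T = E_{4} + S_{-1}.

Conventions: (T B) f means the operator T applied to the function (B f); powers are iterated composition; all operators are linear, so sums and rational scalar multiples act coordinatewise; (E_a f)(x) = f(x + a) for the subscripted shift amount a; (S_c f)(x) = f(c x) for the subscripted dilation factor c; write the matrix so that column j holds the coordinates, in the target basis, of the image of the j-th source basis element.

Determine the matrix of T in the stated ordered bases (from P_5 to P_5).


image of 1: 2
image of x: 4
image of x^2: 2x^2 + 8x + 16
image of x^3: 12x^2 + 48x + 64
image of x^4: 2x^4 + 16x^3 + 96x^2 + 256x + 256
image of x^5: 20x^4 + 160x^3 + 640x^2 + 1280x + 1024
each image's coordinates form column j of the matrix

the matrix is [[2, 4, 16, 64, 256, 1024]; [0, 0, 8, 48, 256, 1280]; [0, 0, 2, 12, 96, 640]; [0, 0, 0, 0, 16, 160]; [0, 0, 0, 0, 2, 20]; [0, 0, 0, 0, 0, 0]] (rows listed top to bottom)


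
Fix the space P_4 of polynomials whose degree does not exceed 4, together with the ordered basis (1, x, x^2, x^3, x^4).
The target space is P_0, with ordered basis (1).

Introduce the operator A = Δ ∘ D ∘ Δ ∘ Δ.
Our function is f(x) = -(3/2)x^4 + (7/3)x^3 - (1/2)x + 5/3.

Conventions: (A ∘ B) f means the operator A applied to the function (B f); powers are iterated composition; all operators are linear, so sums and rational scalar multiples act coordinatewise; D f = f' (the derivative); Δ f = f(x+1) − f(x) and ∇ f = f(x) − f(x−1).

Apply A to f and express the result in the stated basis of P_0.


g(x) = -36

Δ f = -6x^3 - 2x^2 + x + 1/3
Δ Δ f = -18x^2 - 22x - 7
D (Δ ∘ Δ) f = -36x - 22
Δ D (Δ ∘ Δ) f = -36


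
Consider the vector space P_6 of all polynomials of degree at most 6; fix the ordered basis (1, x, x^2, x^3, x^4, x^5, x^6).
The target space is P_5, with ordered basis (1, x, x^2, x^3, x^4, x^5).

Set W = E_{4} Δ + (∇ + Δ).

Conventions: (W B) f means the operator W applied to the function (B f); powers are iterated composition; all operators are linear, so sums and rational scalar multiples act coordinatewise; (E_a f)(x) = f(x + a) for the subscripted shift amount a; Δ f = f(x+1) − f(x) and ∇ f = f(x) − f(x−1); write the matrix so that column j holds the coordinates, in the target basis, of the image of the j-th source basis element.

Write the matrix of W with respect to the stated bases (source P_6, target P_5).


the matrix is [[0, 3, 9, 63, 369, 2103, 11529]; [0, 0, 6, 27, 252, 1845, 12618]; [0, 0, 0, 9, 54, 630, 5535]; [0, 0, 0, 0, 12, 90, 1260]; [0, 0, 0, 0, 0, 15, 135]; [0, 0, 0, 0, 0, 0, 18]] (rows listed top to bottom)

image of 1: 0
image of x: 3
image of x^2: 6x + 9
image of x^3: 9x^2 + 27x + 63
image of x^4: 12x^3 + 54x^2 + 252x + 369
image of x^5: 15x^4 + 90x^3 + 630x^2 + 1845x + 2103
image of x^6: 18x^5 + 135x^4 + 1260x^3 + 5535x^2 + 12618x + 11529
each image's coordinates form column j of the matrix


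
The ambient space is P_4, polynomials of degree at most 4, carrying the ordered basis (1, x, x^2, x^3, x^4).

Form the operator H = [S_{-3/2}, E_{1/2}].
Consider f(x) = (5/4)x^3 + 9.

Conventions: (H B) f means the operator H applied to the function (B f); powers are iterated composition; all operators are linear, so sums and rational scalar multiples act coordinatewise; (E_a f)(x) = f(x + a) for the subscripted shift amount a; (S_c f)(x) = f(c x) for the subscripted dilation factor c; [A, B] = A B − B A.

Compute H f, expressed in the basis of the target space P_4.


the result is g(x) = (675/64)x^2 + (225/128)x + 175/256

E_{1/2} f = (5/4)x^3 + (15/8)x^2 + (15/16)x + 293/32
S_{-3/2} E_{1/2} f = -(135/32)x^3 + (135/32)x^2 - (45/32)x + 293/32
S_{-3/2} f = -(135/32)x^3 + 9
E_{1/2} S_{-3/2} f = -(135/32)x^3 - (405/64)x^2 - (405/128)x + 2169/256
[S_{-3/2}, E_{1/2}] f = (675/64)x^2 + (225/128)x + 175/256


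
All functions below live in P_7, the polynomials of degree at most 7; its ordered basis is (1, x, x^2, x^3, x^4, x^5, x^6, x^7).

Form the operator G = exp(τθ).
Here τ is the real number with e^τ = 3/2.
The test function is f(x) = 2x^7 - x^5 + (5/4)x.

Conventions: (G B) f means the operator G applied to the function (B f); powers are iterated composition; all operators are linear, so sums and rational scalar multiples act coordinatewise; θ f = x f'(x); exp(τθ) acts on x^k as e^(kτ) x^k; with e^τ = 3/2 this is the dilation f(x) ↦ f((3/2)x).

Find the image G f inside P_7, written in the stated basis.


exp(τθ) x^k = e^(kτ) x^k; with e^τ = 3/2 this sends x^k to (3/2)^k x^k
x ↦ 3/2 x
x^5 ↦ 243/32 x^5
x^7 ↦ 2187/128 x^7
applying this coordinatewise to f: exp(τθ) f = (2187/64)x^7 - (243/32)x^5 + (15/8)x

the result is g(x) = (2187/64)x^7 - (243/32)x^5 + (15/8)x


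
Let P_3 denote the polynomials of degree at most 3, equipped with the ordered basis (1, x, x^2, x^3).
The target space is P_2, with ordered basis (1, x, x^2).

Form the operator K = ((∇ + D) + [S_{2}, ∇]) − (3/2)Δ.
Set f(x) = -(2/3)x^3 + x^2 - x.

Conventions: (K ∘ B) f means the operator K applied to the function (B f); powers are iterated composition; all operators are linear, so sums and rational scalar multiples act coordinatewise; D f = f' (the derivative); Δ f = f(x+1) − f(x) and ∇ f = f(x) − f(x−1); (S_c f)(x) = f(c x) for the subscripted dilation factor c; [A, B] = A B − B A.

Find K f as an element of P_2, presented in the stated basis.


the result is g(x) = 7x^2 - 10x + 6

∇ f = -2x^2 + 4x - 8/3
D f = -2x^2 + 2x - 1
(∇ + D) f = -4x^2 + 6x - 11/3
∇ f = -2x^2 + 4x - 8/3
S_{2} ∇ f = -8x^2 + 8x - 8/3
S_{2} f = -(16/3)x^3 + 4x^2 - 2x
∇ S_{2} f = -16x^2 + 24x - 34/3
[S_{2}, ∇] f = 8x^2 - 16x + 26/3
((∇ + D) + [S_{2}, ∇]) f = 4x^2 - 10x + 5
Δ f = -2x^2 - 2/3
(-(3/2)Δ) f = 3x^2 + 1
(((∇ + D) + [S_{2}, ∇]) − (3/2)Δ) f = 7x^2 - 10x + 6


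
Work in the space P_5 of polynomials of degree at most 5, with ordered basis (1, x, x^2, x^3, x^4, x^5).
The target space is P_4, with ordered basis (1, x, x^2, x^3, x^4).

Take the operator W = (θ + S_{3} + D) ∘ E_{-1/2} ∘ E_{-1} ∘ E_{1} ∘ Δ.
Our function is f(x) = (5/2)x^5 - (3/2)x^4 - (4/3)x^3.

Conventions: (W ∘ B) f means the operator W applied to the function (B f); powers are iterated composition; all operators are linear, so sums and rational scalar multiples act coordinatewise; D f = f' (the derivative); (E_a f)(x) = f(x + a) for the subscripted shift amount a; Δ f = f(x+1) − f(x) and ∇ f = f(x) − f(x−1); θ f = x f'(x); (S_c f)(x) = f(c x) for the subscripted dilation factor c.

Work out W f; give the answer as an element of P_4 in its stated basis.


Δ f = (25/2)x^4 + 19x^3 + 12x^2 + (5/2)x - 1/3
E_{1} Δ f = (25/2)x^4 + 69x^3 + 144x^2 + (267/2)x + 137/3
E_{-1} E_{1} Δ f = (25/2)x^4 + 19x^3 + 12x^2 + (5/2)x - 1/3
E_{-1/2} E_{-1} E_{1} Δ f = (25/2)x^4 - 6x^3 + (9/4)x^2 - (3/2)x - 17/96
θ (E_{-1/2} ∘ E_{-1} ∘ E_{1} ∘ Δ) f = 50x^4 - 18x^3 + (9/2)x^2 - (3/2)x
S_{3} (E_{-1/2} ∘ E_{-1} ∘ E_{1} ∘ Δ) f = (2025/2)x^4 - 162x^3 + (81/4)x^2 - (9/2)x - 17/96
D (E_{-1/2} ∘ E_{-1} ∘ E_{1} ∘ Δ) f = 50x^3 - 18x^2 + (9/2)x - 3/2
(θ + S_{3} + D) (E_{-1/2} ∘ E_{-1} ∘ E_{1} ∘ Δ) f = (2125/2)x^4 - 130x^3 + (27/4)x^2 - (3/2)x - 161/96

the image equals g(x) = (2125/2)x^4 - 130x^3 + (27/4)x^2 - (3/2)x - 161/96


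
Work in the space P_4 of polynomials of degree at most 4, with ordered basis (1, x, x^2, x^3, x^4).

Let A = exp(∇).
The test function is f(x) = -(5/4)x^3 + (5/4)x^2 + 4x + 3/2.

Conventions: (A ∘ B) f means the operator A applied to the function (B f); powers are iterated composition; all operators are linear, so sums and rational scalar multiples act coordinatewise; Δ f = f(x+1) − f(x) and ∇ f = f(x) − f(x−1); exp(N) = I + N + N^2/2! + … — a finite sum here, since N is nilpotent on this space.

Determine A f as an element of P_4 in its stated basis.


the image equals g(x) = -(5/4)x^3 - (5/2)x^2 + (13/2)x + 27/4

order-1 term: -(15/4)x^2 + (25/4)x + 3/2
order-2 term: -(15/4)x + 5
order-3 term: -5/4
the series for exp(∇) f terminates at order 3
exp(∇) f = -(5/4)x^3 - (5/2)x^2 + (13/2)x + 27/4


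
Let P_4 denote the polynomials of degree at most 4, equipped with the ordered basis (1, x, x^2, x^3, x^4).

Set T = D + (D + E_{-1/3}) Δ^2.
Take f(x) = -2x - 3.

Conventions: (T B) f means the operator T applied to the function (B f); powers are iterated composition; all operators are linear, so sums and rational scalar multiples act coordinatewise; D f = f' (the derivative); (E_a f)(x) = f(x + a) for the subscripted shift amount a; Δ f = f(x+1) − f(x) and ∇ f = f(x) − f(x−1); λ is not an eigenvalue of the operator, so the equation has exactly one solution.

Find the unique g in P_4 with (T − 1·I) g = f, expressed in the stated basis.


the image equals g(x) = 2x + 5

write g with unknown coordinates in the stated basis and equate coefficients in (T − 1·I) g = f
solving from the highest basis element down gives g = 2x + 5
check: T g = 2
so T g − 1·g = -2x - 3 = f ✓


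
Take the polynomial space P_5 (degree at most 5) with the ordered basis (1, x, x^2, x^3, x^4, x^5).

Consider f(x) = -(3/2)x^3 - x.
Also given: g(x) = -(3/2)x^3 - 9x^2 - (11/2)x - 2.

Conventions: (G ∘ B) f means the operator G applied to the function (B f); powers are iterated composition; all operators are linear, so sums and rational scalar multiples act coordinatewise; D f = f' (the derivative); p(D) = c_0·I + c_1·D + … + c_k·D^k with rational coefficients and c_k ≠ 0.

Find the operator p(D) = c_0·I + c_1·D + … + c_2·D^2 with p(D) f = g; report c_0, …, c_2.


D^0 f = -(3/2)x^3 - x
D^1 f = -(9/2)x^2 - 1
D^2 f = -9x
matching coefficients of g against c_0 f + c_1 Df + … from the top degree down determines the c_i
solution: c_0 = 1, c_1 = 2, c_2 = 1/2

c_0 = 1, c_1 = 2, c_2 = 1/2


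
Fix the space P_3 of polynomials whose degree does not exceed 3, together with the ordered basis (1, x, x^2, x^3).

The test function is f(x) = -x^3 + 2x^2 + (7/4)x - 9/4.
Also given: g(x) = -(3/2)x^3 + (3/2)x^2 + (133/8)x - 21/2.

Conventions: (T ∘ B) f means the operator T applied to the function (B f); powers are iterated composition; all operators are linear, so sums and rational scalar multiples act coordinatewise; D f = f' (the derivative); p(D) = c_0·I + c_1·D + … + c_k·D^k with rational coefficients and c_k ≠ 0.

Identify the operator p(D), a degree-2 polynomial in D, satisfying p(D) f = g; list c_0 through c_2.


c_0 = 3/2, c_1 = 1/2, c_2 = -2

D^0 f = -x^3 + 2x^2 + (7/4)x - 9/4
D^1 f = -3x^2 + 4x + 7/4
D^2 f = -6x + 4
matching coefficients of g against c_0 f + c_1 Df + … from the top degree down determines the c_i
solution: c_0 = 3/2, c_1 = 1/2, c_2 = -2


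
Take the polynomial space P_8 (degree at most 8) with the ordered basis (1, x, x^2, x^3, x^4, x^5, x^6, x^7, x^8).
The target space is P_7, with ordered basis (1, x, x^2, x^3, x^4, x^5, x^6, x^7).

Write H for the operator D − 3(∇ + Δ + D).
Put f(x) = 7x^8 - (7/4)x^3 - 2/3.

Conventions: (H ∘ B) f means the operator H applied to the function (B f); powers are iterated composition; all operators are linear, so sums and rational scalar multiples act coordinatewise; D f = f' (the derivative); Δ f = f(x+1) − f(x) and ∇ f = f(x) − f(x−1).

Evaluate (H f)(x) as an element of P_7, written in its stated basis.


D f = 56x^7 - (21/4)x^2
∇ f = 56x^7 - 196x^6 + 392x^5 - 490x^4 + 392x^3 - (805/4)x^2 + (245/4)x - 35/4
Δ f = 56x^7 + 196x^6 + 392x^5 + 490x^4 + 392x^3 + (763/4)x^2 + (203/4)x + 21/4
D f = 56x^7 - (21/4)x^2
(∇ + Δ + D) f = 168x^7 + 784x^5 + 784x^3 - (63/4)x^2 + 112x - 7/2
(-3(∇ + Δ + D)) f = -504x^7 - 2352x^5 - 2352x^3 + (189/4)x^2 - 336x + 21/2
(D − 3(∇ + Δ + D)) f = -448x^7 - 2352x^5 - 2352x^3 + 42x^2 - 336x + 21/2

g(x) = -448x^7 - 2352x^5 - 2352x^3 + 42x^2 - 336x + 21/2


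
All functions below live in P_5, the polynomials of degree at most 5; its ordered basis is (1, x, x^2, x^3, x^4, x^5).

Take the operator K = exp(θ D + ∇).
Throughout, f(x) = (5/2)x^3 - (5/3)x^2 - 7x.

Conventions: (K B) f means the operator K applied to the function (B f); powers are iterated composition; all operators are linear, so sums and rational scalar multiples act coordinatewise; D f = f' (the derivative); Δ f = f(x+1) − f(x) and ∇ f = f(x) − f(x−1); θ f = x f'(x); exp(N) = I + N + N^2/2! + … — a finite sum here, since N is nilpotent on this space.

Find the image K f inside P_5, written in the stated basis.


g(x) = (5/2)x^3 + (125/6)x^2 + (143/6)x - 37/6

order-1 term: (45/2)x^2 - (85/6)x - 17/6
order-2 term: 45x - 55/3
order-3 term: 15
the series for exp(θ D + ∇) f terminates at order 3
exp(θ D + ∇) f = (5/2)x^3 + (125/6)x^2 + (143/6)x - 37/6


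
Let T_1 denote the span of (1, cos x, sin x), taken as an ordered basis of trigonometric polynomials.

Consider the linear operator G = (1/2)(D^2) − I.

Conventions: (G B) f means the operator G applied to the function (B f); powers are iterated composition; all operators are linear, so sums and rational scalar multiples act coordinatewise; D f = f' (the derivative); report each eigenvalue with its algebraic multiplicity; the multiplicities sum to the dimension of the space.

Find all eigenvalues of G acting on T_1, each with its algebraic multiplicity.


image of 1: -1
image of cos x: -(3/2)cos x
image of sin x: -(3/2)sin x
the matrix is diagonal; its diagonal is (-1, -3/2, -3/2)
for a triangular matrix the eigenvalues are the diagonal entries, with algebraic multiplicity their repetition count

λ = -3/2 (multiplicity 2), λ = -1 (multiplicity 1)


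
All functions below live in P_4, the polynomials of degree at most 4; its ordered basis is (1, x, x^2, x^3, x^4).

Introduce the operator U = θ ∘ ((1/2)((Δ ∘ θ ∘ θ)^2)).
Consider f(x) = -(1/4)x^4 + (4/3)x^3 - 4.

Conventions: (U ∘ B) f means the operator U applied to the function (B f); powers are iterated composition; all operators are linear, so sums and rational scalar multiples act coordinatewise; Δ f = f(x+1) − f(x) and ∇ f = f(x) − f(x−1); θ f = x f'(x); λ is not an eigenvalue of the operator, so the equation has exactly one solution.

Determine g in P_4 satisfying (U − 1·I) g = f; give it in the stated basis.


write g with unknown coordinates in the stated basis and equate coefficients in (U − 1·I) g = f
solving from the highest basis element down gives g = (1/4)x^4 - (4/3)x^3 + 432x^2 + 168x + 4
check: U g = 432x^2 + 168x
so U g − 1·g = -(1/4)x^4 + (4/3)x^3 - 4 = f ✓

the image equals g(x) = (1/4)x^4 - (4/3)x^3 + 432x^2 + 168x + 4


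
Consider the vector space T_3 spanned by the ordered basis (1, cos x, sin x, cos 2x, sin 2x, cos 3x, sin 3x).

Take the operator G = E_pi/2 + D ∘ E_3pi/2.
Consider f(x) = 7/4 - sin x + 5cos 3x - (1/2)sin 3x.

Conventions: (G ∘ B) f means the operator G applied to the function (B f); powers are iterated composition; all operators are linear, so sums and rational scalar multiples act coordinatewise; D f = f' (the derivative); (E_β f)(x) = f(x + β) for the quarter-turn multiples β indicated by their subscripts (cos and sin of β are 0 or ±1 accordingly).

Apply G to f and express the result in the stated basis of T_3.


E_pi/2 f = 7/4 - cos x + (1/2)cos 3x + 5sin 3x
E_3pi/2 f = 7/4 + cos x - (1/2)cos 3x - 5sin 3x
D E_3pi/2 f = -sin x - 15cos 3x + (3/2)sin 3x
(E_pi/2 + D ∘ E_3pi/2) f = 7/4 - cos x - sin x - (29/2)cos 3x + (13/2)sin 3x

g(x) = 7/4 - cos x - sin x - (29/2)cos 3x + (13/2)sin 3x


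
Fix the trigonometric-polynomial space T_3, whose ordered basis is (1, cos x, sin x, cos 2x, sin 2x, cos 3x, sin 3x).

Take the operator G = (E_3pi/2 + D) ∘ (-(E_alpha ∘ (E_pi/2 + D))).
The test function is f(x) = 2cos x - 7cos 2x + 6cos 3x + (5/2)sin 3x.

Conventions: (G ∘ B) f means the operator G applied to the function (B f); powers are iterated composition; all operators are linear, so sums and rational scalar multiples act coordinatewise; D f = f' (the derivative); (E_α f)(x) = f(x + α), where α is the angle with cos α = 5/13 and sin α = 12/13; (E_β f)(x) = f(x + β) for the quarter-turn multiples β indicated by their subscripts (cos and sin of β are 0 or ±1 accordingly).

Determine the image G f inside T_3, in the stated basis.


E_pi/2 f = -2sin x + 7cos 2x - (5/2)cos 3x + 6sin 3x
D f = -2sin x + 14sin 2x + (15/2)cos 3x - 18sin 3x
(E_pi/2 + D) f = -4sin x + 7cos 2x + 14sin 2x + 5cos 3x - 12sin 3x
E_alpha (E_pi/2 + D) f = -(48/13)cos x - (20/13)sin x + (847/169)cos 2x - (2506/169)sin 2x - (239/2197)cos 3x + (28560/2197)sin 3x
(-(E_alpha ∘ (E_pi/2 + D))) f = (48/13)cos x + (20/13)sin x - (847/169)cos 2x + (2506/169)sin 2x + (239/2197)cos 3x - (28560/2197)sin 3x
E_3pi/2 (-(E_alpha ∘ (E_pi/2 + D))) f = -(20/13)cos x + (48/13)sin x + (847/169)cos 2x - (2506/169)sin 2x - (28560/2197)cos 3x - (239/2197)sin 3x
D (-(E_alpha ∘ (E_pi/2 + D))) f = (20/13)cos x - (48/13)sin x + (5012/169)cos 2x + (1694/169)sin 2x - (85680/2197)cos 3x - (717/2197)sin 3x
(E_3pi/2 + D) (-(E_alpha ∘ (E_pi/2 + D))) f = (5859/169)cos 2x - (812/169)sin 2x - (114240/2197)cos 3x - (956/2197)sin 3x

the image equals g(x) = (5859/169)cos 2x - (812/169)sin 2x - (114240/2197)cos 3x - (956/2197)sin 3x


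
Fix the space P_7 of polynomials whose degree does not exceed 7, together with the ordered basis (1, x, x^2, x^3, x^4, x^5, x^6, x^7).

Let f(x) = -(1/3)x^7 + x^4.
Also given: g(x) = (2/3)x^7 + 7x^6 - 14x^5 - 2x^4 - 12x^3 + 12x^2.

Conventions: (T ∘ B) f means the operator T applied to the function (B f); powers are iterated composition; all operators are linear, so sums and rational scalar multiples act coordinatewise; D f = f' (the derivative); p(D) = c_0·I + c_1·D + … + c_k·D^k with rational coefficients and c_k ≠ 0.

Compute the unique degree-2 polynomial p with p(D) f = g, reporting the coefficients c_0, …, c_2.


c_0 = -2, c_1 = -3, c_2 = 1

D^0 f = -(1/3)x^7 + x^4
D^1 f = -(7/3)x^6 + 4x^3
D^2 f = -14x^5 + 12x^2
matching coefficients of g against c_0 f + c_1 Df + … from the top degree down determines the c_i
solution: c_0 = -2, c_1 = -3, c_2 = 1


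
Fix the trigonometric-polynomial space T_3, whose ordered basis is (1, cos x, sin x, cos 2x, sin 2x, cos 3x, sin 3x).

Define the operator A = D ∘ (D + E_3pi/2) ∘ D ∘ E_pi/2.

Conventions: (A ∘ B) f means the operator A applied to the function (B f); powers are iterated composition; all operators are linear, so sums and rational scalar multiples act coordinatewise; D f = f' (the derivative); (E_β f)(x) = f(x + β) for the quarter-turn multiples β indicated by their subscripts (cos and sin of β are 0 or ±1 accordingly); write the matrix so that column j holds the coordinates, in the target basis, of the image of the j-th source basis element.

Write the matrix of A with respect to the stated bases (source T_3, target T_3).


image of 1: 0
image of cos x: 0
image of sin x: 0
image of cos 2x: -4cos 2x - 8sin 2x
image of sin 2x: 8cos 2x - 4sin 2x
image of cos 3x: -36cos 3x
image of sin 3x: -36sin 3x
each image's coordinates form column j of the matrix

the matrix is [[0, 0, 0, 0, 0, 0, 0]; [0, 0, 0, 0, 0, 0, 0]; [0, 0, 0, 0, 0, 0, 0]; [0, 0, 0, -4, 8, 0, 0]; [0, 0, 0, -8, -4, 0, 0]; [0, 0, 0, 0, 0, -36, 0]; [0, 0, 0, 0, 0, 0, -36]] (rows listed top to bottom)


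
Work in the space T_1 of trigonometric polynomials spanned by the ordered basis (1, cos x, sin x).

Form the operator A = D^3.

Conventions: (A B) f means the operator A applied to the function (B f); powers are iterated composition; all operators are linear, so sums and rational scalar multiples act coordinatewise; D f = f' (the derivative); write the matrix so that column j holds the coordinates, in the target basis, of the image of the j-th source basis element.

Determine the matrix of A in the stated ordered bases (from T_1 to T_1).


image of 1: 0
image of cos x: sin x
image of sin x: -cos x
each image's coordinates form column j of the matrix

the matrix is [[0, 0, 0]; [0, 0, -1]; [0, 1, 0]] (rows listed top to bottom)


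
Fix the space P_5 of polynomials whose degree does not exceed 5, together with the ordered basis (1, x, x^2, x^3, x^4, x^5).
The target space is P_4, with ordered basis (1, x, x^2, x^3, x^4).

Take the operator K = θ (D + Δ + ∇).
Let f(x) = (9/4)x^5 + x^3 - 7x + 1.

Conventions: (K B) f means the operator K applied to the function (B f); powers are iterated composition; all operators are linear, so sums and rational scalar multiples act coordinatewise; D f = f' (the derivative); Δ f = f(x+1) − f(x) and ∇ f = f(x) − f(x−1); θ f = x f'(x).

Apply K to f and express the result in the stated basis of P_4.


D f = (45/4)x^4 + 3x^2 - 7
Δ f = (45/4)x^4 + (45/2)x^3 + (51/2)x^2 + (57/4)x - 15/4
∇ f = (45/4)x^4 - (45/2)x^3 + (51/2)x^2 - (57/4)x - 15/4
(D + Δ + ∇) f = (135/4)x^4 + 54x^2 - 29/2
θ (D + Δ + ∇) f = 135x^4 + 108x^2

g(x) = 135x^4 + 108x^2


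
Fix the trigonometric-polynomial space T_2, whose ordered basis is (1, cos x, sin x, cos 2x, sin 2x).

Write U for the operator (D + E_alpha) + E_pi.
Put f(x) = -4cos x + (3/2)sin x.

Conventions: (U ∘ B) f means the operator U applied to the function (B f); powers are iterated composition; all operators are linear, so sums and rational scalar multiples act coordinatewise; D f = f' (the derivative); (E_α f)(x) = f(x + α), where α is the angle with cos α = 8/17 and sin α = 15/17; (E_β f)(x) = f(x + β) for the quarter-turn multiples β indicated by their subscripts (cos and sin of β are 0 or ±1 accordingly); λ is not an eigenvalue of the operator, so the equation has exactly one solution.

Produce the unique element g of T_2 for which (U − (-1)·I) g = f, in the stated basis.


the result is g(x) = -(5/4)cos x - (29/16)sin x

write g with unknown coordinates in the stated basis and equate coefficients in (U − (-1)·I) g = f
solving from the highest basis element down gives g = -(5/4)cos x - (29/16)sin x
check: U g = -(11/4)cos x + (53/16)sin x
so U g − (-1)·g = -4cos x + (3/2)sin x = f ✓


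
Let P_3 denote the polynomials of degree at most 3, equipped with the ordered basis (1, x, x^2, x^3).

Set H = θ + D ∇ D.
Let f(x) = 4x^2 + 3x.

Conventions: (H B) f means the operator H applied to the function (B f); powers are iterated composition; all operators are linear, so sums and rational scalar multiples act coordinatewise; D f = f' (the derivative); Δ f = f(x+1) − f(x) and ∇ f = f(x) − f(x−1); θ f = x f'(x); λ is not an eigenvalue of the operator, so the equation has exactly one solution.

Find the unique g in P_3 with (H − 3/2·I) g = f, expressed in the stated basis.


write g with unknown coordinates in the stated basis and equate coefficients in (H − 3/2·I) g = f
solving from the highest basis element down gives g = 8x^2 - 6x
check: H g = 16x^2 - 6x
so H g − 3/2·g = 4x^2 + 3x = f ✓

g(x) = 8x^2 - 6x


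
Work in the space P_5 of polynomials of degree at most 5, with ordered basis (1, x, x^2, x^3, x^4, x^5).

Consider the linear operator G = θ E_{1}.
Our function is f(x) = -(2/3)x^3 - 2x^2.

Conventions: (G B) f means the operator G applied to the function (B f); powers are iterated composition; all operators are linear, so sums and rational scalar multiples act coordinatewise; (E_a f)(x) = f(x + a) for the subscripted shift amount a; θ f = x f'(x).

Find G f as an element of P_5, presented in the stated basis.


E_{1} f = -(2/3)x^3 - 4x^2 - 6x - 8/3
θ E_{1} f = -2x^3 - 8x^2 - 6x

the result is g(x) = -2x^3 - 8x^2 - 6x


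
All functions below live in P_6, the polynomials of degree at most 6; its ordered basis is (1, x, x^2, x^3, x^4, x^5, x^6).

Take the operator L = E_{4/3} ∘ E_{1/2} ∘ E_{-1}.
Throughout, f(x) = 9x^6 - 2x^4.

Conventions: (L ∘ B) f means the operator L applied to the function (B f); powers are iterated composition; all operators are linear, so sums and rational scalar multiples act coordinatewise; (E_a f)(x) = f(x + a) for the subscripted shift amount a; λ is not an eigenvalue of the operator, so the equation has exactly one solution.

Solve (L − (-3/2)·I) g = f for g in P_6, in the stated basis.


write g with unknown coordinates in the stated basis and equate coefficients in (L − (-3/2)·I) g = f
solving from the highest basis element down gives g = (18/5)x^6 - (36/5)x^5 - (19/5)x^4 + (42/5)x^3 + (251/60)x^2 - (1511/540)x - 4961/6480
check: L g = (18/5)x^6 + (54/5)x^5 + (37/10)x^4 - (63/5)x^3 - (251/40)x^2 + (1511/360)x + 4961/4320
so L g − (-3/2)·g = 9x^6 - 2x^4 = f ✓

the result is g(x) = (18/5)x^6 - (36/5)x^5 - (19/5)x^4 + (42/5)x^3 + (251/60)x^2 - (1511/540)x - 4961/6480


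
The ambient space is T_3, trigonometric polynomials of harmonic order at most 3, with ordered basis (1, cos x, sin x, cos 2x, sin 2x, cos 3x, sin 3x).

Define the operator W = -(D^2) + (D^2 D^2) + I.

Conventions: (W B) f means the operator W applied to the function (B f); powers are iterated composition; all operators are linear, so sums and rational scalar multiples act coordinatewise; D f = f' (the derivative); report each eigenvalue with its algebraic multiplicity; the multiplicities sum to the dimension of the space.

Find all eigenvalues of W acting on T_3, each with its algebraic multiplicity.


image of 1: 1
image of cos x: 3cos x
image of sin x: 3sin x
image of cos 2x: 21cos 2x
image of sin 2x: 21sin 2x
image of cos 3x: 91cos 3x
image of sin 3x: 91sin 3x
the matrix is diagonal; its diagonal is (1, 3, 3, 21, 21, 91, 91)
for a triangular matrix the eigenvalues are the diagonal entries, with algebraic multiplicity their repetition count

λ = 1 (multiplicity 1), λ = 3 (multiplicity 2), λ = 21 (multiplicity 2), λ = 91 (multiplicity 2)


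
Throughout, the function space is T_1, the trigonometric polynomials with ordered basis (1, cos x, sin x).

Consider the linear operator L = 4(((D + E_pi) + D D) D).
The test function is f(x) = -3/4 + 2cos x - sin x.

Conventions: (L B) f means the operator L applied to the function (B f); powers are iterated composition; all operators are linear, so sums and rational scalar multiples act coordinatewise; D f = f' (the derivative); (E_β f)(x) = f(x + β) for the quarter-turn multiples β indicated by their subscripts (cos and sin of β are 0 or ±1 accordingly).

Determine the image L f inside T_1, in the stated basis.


g(x) = 20sin x

D f = -cos x - 2sin x
D D f = -2cos x + sin x
E_pi D f = cos x + 2sin x
(D + E_pi) D f = -cos x + 3sin x
D D f = -2cos x + sin x
D D D f = cos x + 2sin x
((D + E_pi) + D D) D f = 5sin x
(4(((D + E_pi) + D D) D)) f = 20sin x


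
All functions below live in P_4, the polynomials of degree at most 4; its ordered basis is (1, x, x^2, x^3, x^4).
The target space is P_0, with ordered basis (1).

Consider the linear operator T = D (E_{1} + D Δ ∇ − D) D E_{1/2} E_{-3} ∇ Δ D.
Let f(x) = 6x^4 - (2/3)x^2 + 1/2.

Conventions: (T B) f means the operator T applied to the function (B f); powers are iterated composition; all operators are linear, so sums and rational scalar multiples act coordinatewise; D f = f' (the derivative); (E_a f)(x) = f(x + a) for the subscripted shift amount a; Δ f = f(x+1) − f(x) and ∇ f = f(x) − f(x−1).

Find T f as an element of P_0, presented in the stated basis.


D f = 24x^3 - (4/3)x
Δ D f = 72x^2 + 72x + 68/3
∇ Δ D f = 144x
E_{-3} (∇ Δ D) f = 144x - 432
E_{1/2} E_{-3} (∇ Δ D) f = 144x - 360
D E_{1/2} E_{-3} (∇ Δ D) f = 144
E_{1} (D E_{1/2} E_{-3} ∇ Δ D) f = 144
∇ (D E_{1/2} E_{-3} ∇ Δ D) f = 0
Δ ∇ (D E_{1/2} E_{-3} ∇ Δ D) f = 0
D Δ ∇ (D E_{1/2} E_{-3} ∇ Δ D) f = 0
D (D E_{1/2} E_{-3} ∇ Δ D) f = 0
(-D) (D E_{1/2} E_{-3} ∇ Δ D) f = 0
(E_{1} + D Δ ∇ − D) (D E_{1/2} E_{-3} ∇ Δ D) f = 144
D (E_{1} + D Δ ∇ − D) (D E_{1/2} E_{-3} ∇ Δ D) f = 0

g(x) = 0


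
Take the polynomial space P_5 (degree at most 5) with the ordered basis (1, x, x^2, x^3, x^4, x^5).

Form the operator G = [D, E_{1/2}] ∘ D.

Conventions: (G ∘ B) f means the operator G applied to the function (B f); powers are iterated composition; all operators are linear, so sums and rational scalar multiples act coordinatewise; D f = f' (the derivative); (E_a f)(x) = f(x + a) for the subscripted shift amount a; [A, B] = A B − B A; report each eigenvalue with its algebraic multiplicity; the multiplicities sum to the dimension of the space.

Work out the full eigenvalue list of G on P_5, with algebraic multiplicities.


λ = 0 (multiplicity 6)

image of 1: 0
image of x: 0
image of x^2: 0
image of x^3: 0
image of x^4: 0
image of x^5: 0
the matrix is upper triangular; its diagonal is (0, 0, 0, 0, 0, 0)
for a triangular matrix the eigenvalues are the diagonal entries, with algebraic multiplicity their repetition count


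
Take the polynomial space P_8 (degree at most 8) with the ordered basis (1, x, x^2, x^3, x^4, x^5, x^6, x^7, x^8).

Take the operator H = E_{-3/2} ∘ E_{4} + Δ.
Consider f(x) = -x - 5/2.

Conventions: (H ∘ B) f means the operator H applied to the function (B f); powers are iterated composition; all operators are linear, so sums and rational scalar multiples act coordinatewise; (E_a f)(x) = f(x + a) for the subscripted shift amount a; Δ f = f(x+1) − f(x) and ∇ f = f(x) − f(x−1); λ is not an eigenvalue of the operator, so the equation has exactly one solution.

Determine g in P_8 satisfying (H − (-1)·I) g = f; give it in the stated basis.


the image equals g(x) = -(1/2)x - 3/8

write g with unknown coordinates in the stated basis and equate coefficients in (H − (-1)·I) g = f
solving from the highest basis element down gives g = -(1/2)x - 3/8
check: H g = -(1/2)x - 17/8
so H g − (-1)·g = -x - 5/2 = f ✓


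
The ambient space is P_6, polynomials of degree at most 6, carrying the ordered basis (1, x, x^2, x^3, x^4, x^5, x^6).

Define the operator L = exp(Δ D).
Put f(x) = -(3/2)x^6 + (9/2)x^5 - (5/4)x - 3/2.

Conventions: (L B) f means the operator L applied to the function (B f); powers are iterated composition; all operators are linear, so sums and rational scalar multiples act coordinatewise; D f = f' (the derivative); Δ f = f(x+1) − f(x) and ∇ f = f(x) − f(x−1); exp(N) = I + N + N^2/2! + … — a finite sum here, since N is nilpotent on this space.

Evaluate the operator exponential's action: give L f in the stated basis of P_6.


the image equals g(x) = -(3/2)x^6 + (9/2)x^5 - 45x^4 - 225x^2 - (905/4)x - 213

order-1 term: -45x^4 + 45x^2 + 45x + 27/2
order-2 term: -270x^2 - 270x - 45
order-3 term: -180
the series for exp(Δ D) f terminates at order 3
exp(Δ D) f = -(3/2)x^6 + (9/2)x^5 - 45x^4 - 225x^2 - (905/4)x - 213


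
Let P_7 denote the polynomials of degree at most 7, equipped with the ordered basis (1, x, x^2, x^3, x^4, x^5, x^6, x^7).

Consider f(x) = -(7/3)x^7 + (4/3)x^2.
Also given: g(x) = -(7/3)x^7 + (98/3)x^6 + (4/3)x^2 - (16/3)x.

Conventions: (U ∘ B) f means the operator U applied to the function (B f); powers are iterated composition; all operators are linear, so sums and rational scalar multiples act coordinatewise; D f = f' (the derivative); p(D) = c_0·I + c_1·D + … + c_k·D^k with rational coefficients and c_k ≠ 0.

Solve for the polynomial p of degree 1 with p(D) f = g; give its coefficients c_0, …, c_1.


D^0 f = -(7/3)x^7 + (4/3)x^2
D^1 f = -(49/3)x^6 + (8/3)x
matching coefficients of g against c_0 f + c_1 Df + … from the top degree down determines the c_i
solution: c_0 = 1, c_1 = -2

c_0 = 1, c_1 = -2


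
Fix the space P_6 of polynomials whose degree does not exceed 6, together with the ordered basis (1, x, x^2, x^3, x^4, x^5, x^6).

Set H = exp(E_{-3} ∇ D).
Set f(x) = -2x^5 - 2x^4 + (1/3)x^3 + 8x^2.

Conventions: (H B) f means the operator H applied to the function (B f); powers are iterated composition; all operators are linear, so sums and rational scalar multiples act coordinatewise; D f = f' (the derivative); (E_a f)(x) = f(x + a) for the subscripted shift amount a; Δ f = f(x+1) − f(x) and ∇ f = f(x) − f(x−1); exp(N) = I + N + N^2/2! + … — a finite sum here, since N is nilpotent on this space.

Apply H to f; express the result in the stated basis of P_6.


order-1 term: -40x^3 + 396x^2 - 1310x + 1463
order-2 term: -120x + 816
the series for exp(E_{-3} ∇ D) f terminates at order 2
exp(E_{-3} ∇ D) f = -2x^5 - 2x^4 - (119/3)x^3 + 404x^2 - 1430x + 2279

the result is g(x) = -2x^5 - 2x^4 - (119/3)x^3 + 404x^2 - 1430x + 2279


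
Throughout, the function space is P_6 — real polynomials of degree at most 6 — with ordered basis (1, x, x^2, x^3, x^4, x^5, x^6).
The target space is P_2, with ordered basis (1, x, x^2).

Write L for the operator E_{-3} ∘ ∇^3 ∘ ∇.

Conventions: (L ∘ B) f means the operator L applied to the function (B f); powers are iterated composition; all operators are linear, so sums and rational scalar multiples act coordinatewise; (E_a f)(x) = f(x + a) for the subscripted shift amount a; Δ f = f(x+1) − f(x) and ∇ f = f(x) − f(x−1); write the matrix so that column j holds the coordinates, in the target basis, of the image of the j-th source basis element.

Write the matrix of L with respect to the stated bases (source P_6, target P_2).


image of 1: 0
image of x: 0
image of x^2: 0
image of x^3: 0
image of x^4: 24
image of x^5: 120x - 600
image of x^6: 360x^2 - 3600x + 9120
each image's coordinates form column j of the matrix

the matrix is [[0, 0, 0, 0, 24, -600, 9120]; [0, 0, 0, 0, 0, 120, -3600]; [0, 0, 0, 0, 0, 0, 360]] (rows listed top to bottom)
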